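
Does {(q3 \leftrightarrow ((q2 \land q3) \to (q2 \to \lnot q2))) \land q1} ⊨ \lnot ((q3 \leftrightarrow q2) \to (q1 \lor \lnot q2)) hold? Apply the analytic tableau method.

Initial set: {((q3 \leftrightarrow ((q2 \land q3) \to (q2 \to \lnot q2))) \land q1); \lnot \lnot ((q3 \leftrightarrow q2) \to (q1 \lor \lnot q2))}.
((q3 \leftrightarrow ((q2 \land q3) \to (q2 \to \lnot q2))) \land q1): α-rule — add (q3 \leftrightarrow ((q2 \land q3) \to (q2 \to \lnot q2))), q1.
\lnot \lnot ((q3 \leftrightarrow q2) \to (q1 \lor \lnot q2)): β-rule — branch into \lnot (q3 \leftrightarrow q2)  //  (q1 \lor \lnot q2).
  branch 1 (add \lnot (q3 \leftrightarrow q2)):
    (q3 \leftrightarrow ((q2 \land q3) \to (q2 \to \lnot q2))): β-rule — branch into q3, ((q2 \land q3) \to (q2 \to \lnot q2))  //  \lnot q3, \lnot ((q2 \land q3) \to (q2 \to \lnot q2)).
      branch 1.1 (add q3, ((q2 \land q3) \to (q2 \to \lnot q2))):
        \lnot (q3 \leftrightarrow q2): β-rule — branch into q3, \lnot q2  //  \lnot q3, q2.
          branch 1.1.1 (add q3, \lnot q2):
            ((q2 \land q3) \to (q2 \to \lnot q2)): β-rule — branch into \lnot (q2 \land q3)  //  (q2 \to \lnot q2).
              branch 1.1.1.1 (add \lnot (q2 \land q3)):
                \lnot (q2 \land q3): β-rule — branch into \lnot q2  //  \lnot q3.
                  branch 1.1.1.1.1 (add \lnot q2):
                    ○ open, literals {q1=true, q2=false, q3=true}.
                  branch 1.1.1.1.2 (add \lnot q3):
                    × closes — contains both q3 and \lnot q3.
              branch 1.1.1.2 (add (q2 \to \lnot q2)):
                (q2 \to \lnot q2): β-rule — branch into \lnot q2  //  \lnot q2.
                  branch 1.1.1.2.1 (add \lnot q2):
                    ○ open, literals {q1=true, q2=false, q3=true}.
                  branch 1.1.1.2.2 (add \lnot q2):
                    ○ open, literals {q1=true, q2=false, q3=true}.
          branch 1.1.2 (add \lnot q3, q2):
            × closes — contains both q3 and \lnot q3.
      branch 1.2 (add \lnot q3, \lnot ((q2 \land q3) \to (q2 \to \lnot q2))):
        \lnot ((q2 \land q3) \to (q2 \to \lnot q2)): α-rule — add (q2 \land q3), \lnot (q2 \to \lnot q2).
        (q2 \land q3): α-rule — add q2, q3.
        × closes — contains both q3 and \lnot q3.
  branch 2 (add (q1 \lor \lnot q2)):
    (q3 \leftrightarrow ((q2 \land q3) \to (q2 \to \lnot q2))): β-rule — branch into q3, ((q2 \land q3) \to (q2 \to \lnot q2))  //  \lnot q3, \lnot ((q2 \land q3) \to (q2 \to \lnot q2)).
      branch 2.1 (add q3, ((q2 \land q3) \to (q2 \to \lnot q2))):
        (q1 \lor \lnot q2): β-rule — branch into q1  //  \lnot q2.
          branch 2.1.1 (add q1):
            ((q2 \land q3) \to (q2 \to \lnot q2)): β-rule — branch into \lnot (q2 \land q3)  //  (q2 \to \lnot q2).
              branch 2.1.1.1 (add \lnot (q2 \land q3)):
                \lnot (q2 \land q3): β-rule — branch into \lnot q2  //  \lnot q3.
                  branch 2.1.1.1.1 (add \lnot q2):
                    ○ open, literals {q1=true, q2=false, q3=true}.
                  branch 2.1.1.1.2 (add \lnot q3):
                    × closes — contains both q3 and \lnot q3.
              branch 2.1.1.2 (add (q2 \to \lnot q2)):
                (q2 \to \lnot q2): β-rule — branch into \lnot q2  //  \lnot q2.
                  branch 2.1.1.2.1 (add \lnot q2):
                    ○ open, literals {q1=true, q2=false, q3=true}.
                  branch 2.1.1.2.2 (add \lnot q2):
                    ○ open, literals {q1=true, q2=false, q3=true}.
          branch 2.1.2 (add \lnot q2):
            ((q2 \land q3) \to (q2 \to \lnot q2)): β-rule — branch into \lnot (q2 \land q3)  //  (q2 \to \lnot q2).
              branch 2.1.2.1 (add \lnot (q2 \land q3)):
                \lnot (q2 \land q3): β-rule — branch into \lnot q2  //  \lnot q3.
                  branch 2.1.2.1.1 (add \lnot q2):
                    ○ open, literals {q1=true, q2=false, q3=true}.
                  branch 2.1.2.1.2 (add \lnot q3):
                    × closes — contains both q3 and \lnot q3.
              branch 2.1.2.2 (add (q2 \to \lnot q2)):
                (q2 \to \lnot q2): β-rule — branch into \lnot q2  //  \lnot q2.
                  branch 2.1.2.2.1 (add \lnot q2):
                    ○ open, literals {q1=true, q2=false, q3=true}.
                  branch 2.1.2.2.2 (add \lnot q2):
                    ○ open, literals {q1=true, q2=false, q3=true}.
      branch 2.2 (add \lnot q3, \lnot ((q2 \land q3) \to (q2 \to \lnot q2))):
        \lnot ((q2 \land q3) \to (q2 \to \lnot q2)): α-rule — add (q2 \land q3), \lnot (q2 \to \lnot q2).
        (q2 \land q3): α-rule — add q2, q3.
        × closes — contains both q3 and \lnot q3.
6 branches closed, 9 open.
An open branch gives a countermodel: q1=true, q2=false, q3=true (unmentioned atoms arbitrary); the premises hold there but the conclusion fails.

No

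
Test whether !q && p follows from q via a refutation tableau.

Initial set: {q; !(!q && p)}.
!(!q && p): β-rule — branch into !!q  //  !p.
  branch 1 (add !!q):
    ○ open, literals {q=true}.
  branch 2 (add !p):
    ○ open, literals {p=false, q=true}.
0 branches closed, 2 open.
An open branch gives a countermodel: q=true (unmentioned atoms arbitrary); the premises hold there but the conclusion fails.

No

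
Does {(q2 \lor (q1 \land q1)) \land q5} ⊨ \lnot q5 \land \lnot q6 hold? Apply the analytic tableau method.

No

Initial set: {((q2 \lor (q1 \land q1)) \land q5); \lnot (\lnot q5 \land \lnot q6)}.
((q2 \lor (q1 \land q1)) \land q5): α-rule — add (q2 \lor (q1 \land q1)), q5.
\lnot (\lnot q5 \land \lnot q6): β-rule — branch into \lnot \lnot q5  //  \lnot \lnot q6.
  branch 1 (add \lnot \lnot q5):
    (q2 \lor (q1 \land q1)): β-rule — branch into q2  //  (q1 \land q1).
      branch 1.1 (add q2):
        ○ open, literals {q2=1, q5=1}.
      branch 1.2 (add (q1 \land q1)):
        (q1 \land q1): α-rule — add q1, q1.
        ○ open, literals {q1=1, q5=1}.
  branch 2 (add \lnot \lnot q6):
    (q2 \lor (q1 \land q1)): β-rule — branch into q2  //  (q1 \land q1).
      branch 2.1 (add q2):
        ○ open, literals {q2=1, q5=1, q6=1}.
      branch 2.2 (add (q1 \land q1)):
        (q1 \land q1): α-rule — add q1, q1.
        ○ open, literals {q1=1, q5=1, q6=1}.
0 branches closed, 4 open.
An open branch gives a countermodel: q2=1, q5=1 (unmentioned atoms arbitrary); the premises hold there but the conclusion fails.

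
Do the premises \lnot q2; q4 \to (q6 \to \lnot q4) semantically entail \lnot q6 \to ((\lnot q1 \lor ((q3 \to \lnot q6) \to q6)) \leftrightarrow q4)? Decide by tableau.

Initial set: {\lnot q2; (q4 \to (q6 \to \lnot q4)); \lnot (\lnot q6 \to ((\lnot q1 \lor ((q3 \to \lnot q6) \to q6)) \leftrightarrow q4))}.
\lnot (\lnot q6 \to ((\lnot q1 \lor ((q3 \to \lnot q6) \to q6)) \leftrightarrow q4)): α-rule — add \lnot q6, \lnot ((\lnot q1 \lor ((q3 \to \lnot q6) \to q6)) \leftrightarrow q4).
(q4 \to (q6 \to \lnot q4)): β-rule — branch into \lnot q4  //  (q6 \to \lnot q4).
  branch 1 (add \lnot q4):
    \lnot ((\lnot q1 \lor ((q3 \to \lnot q6) \to q6)) \leftrightarrow q4): β-rule — branch into (\lnot q1 \lor ((q3 \to \lnot q6) \to q6)), \lnot q4  //  \lnot (\lnot q1 \lor ((q3 \to \lnot q6) \to q6)), q4.
      branch 1.1 (add (\lnot q1 \lor ((q3 \to \lnot q6) \to q6)), \lnot q4):
        (\lnot q1 \lor ((q3 \to \lnot q6) \to q6)): β-rule — branch into \lnot q1  //  ((q3 \to \lnot q6) \to q6).
          branch 1.1.1 (add \lnot q1):
            ○ open, literals {q1=false, q2=false, q4=false, q6=false}.
          branch 1.1.2 (add ((q3 \to \lnot q6) \to q6)):
            ((q3 \to \lnot q6) \to q6): β-rule — branch into \lnot (q3 \to \lnot q6)  //  q6.
              branch 1.1.2.1 (add \lnot (q3 \to \lnot q6)):
                \lnot (q3 \to \lnot q6): α-rule — add q3, \lnot \lnot q6.
                × closes — contains both q6 and \lnot q6.
              branch 1.1.2.2 (add q6):
                × closes — contains both q6 and \lnot q6.
      branch 1.2 (add \lnot (\lnot q1 \lor ((q3 \to \lnot q6) \to q6)), q4):
        × closes — contains both q4 and \lnot q4.
  branch 2 (add (q6 \to \lnot q4)):
    \lnot ((\lnot q1 \lor ((q3 \to \lnot q6) \to q6)) \leftrightarrow q4): β-rule — branch into (\lnot q1 \lor ((q3 \to \lnot q6) \to q6)), \lnot q4  //  \lnot (\lnot q1 \lor ((q3 \to \lnot q6) \to q6)), q4.
      branch 2.1 (add (\lnot q1 \lor ((q3 \to \lnot q6) \to q6)), \lnot q4):
        (q6 \to \lnot q4): β-rule — branch into \lnot q6  //  \lnot q4.
          branch 2.1.1 (add \lnot q6):
            (\lnot q1 \lor ((q3 \to \lnot q6) \to q6)): β-rule — branch into \lnot q1  //  ((q3 \to \lnot q6) \to q6).
              branch 2.1.1.1 (add \lnot q1):
                ○ open, literals {q1=false, q2=false, q4=false, q6=false}.
              branch 2.1.1.2 (add ((q3 \to \lnot q6) \to q6)):
                ((q3 \to \lnot q6) \to q6): β-rule — branch into \lnot (q3 \to \lnot q6)  //  q6.
                  branch 2.1.1.2.1 (add \lnot (q3 \to \lnot q6)):
                    \lnot (q3 \to \lnot q6): α-rule — add q3, \lnot \lnot q6.
                    × closes — contains both q6 and \lnot q6.
                  branch 2.1.1.2.2 (add q6):
                    × closes — contains both q6 and \lnot q6.
          branch 2.1.2 (add \lnot q4):
            (\lnot q1 \lor ((q3 \to \lnot q6) \to q6)): β-rule — branch into \lnot q1  //  ((q3 \to \lnot q6) \to q6).
              branch 2.1.2.1 (add \lnot q1):
                ○ open, literals {q1=false, q2=false, q4=false, q6=false}.
              branch 2.1.2.2 (add ((q3 \to \lnot q6) \to q6)):
                ((q3 \to \lnot q6) \to q6): β-rule — branch into \lnot (q3 \to \lnot q6)  //  q6.
                  branch 2.1.2.2.1 (add \lnot (q3 \to \lnot q6)):
                    \lnot (q3 \to \lnot q6): α-rule — add q3, \lnot \lnot q6.
                    × closes — contains both q6 and \lnot q6.
                  branch 2.1.2.2.2 (add q6):
                    × closes — contains both q6 and \lnot q6.
      branch 2.2 (add \lnot (\lnot q1 \lor ((q3 \to \lnot q6) \to q6)), q4):
        \lnot (\lnot q1 \lor ((q3 \to \lnot q6) \to q6)): α-rule — add \lnot \lnot q1, \lnot ((q3 \to \lnot q6) \to q6).
        \lnot ((q3 \to \lnot q6) \to q6): α-rule — add (q3 \to \lnot q6), \lnot q6.
        (q6 \to \lnot q4): β-rule — branch into \lnot q6  //  \lnot q4.
          branch 2.2.1 (add \lnot q6):
            (q3 \to \lnot q6): β-rule — branch into \lnot q3  //  \lnot q6.
              branch 2.2.1.1 (add \lnot q3):
                ○ open, literals {q1=true, q2=false, q3=false, q4=true, q6=false}.
              branch 2.2.1.2 (add \lnot q6):
                ○ open, literals {q1=true, q2=false, q4=true, q6=false}.
          branch 2.2.2 (add \lnot q4):
            × closes — contains both q4 and \lnot q4.
8 branches closed, 5 open.
An open branch gives a countermodel: q1=false, q2=false, q4=false, q6=false (unmentioned atoms arbitrary); the premises hold there but the conclusion fails.

No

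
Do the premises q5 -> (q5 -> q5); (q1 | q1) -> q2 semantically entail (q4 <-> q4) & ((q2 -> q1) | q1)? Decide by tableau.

No

Initial set: {T (q5 -> (q5 -> q5)); T ((q1 | q1) -> q2); F ((q4 <-> q4) & ((q2 -> q1) | q1))}.
T (q5 -> (q5 -> q5)): β-rule — branch into F q5  //  T (q5 -> q5).
  branch 1 (add F q5):
    T ((q1 | q1) -> q2): β-rule — branch into F (q1 | q1)  //  T q2.
      branch 1.1 (add F (q1 | q1)):
        F (q1 | q1): α-rule — add F q1, F q1.
        F ((q4 <-> q4) & ((q2 -> q1) | q1)): β-rule — branch into F (q4 <-> q4)  //  F ((q2 -> q1) | q1).
          branch 1.1.1 (add F (q4 <-> q4)):
            F (q4 <-> q4): β-rule — branch into T q4, F q4  //  F q4, T q4.
              branch 1.1.1.1 (add T q4, F q4):
                × closes — contains both q4 and ~q4.
              branch 1.1.1.2 (add F q4, T q4):
                × closes — contains both q4 and ~q4.
          branch 1.1.2 (add F ((q2 -> q1) | q1)):
            F ((q2 -> q1) | q1): α-rule — add F (q2 -> q1), F q1.
            F (q2 -> q1): α-rule — add T q2, F q1.
            ○ open, literals {q1=F, q2=T, q5=F}.
      branch 1.2 (add T q2):
        F ((q4 <-> q4) & ((q2 -> q1) | q1)): β-rule — branch into F (q4 <-> q4)  //  F ((q2 -> q1) | q1).
          branch 1.2.1 (add F (q4 <-> q4)):
            F (q4 <-> q4): β-rule — branch into T q4, F q4  //  F q4, T q4.
              branch 1.2.1.1 (add T q4, F q4):
                × closes — contains both q4 and ~q4.
              branch 1.2.1.2 (add F q4, T q4):
                × closes — contains both q4 and ~q4.
          branch 1.2.2 (add F ((q2 -> q1) | q1)):
            F ((q2 -> q1) | q1): α-rule — add F (q2 -> q1), F q1.
            F (q2 -> q1): α-rule — add T q2, F q1.
            ○ open, literals {q1=F, q2=T, q5=F}.
  branch 2 (add T (q5 -> q5)):
    T ((q1 | q1) -> q2): β-rule — branch into F (q1 | q1)  //  T q2.
      branch 2.1 (add F (q1 | q1)):
        F (q1 | q1): α-rule — add F q1, F q1.
        F ((q4 <-> q4) & ((q2 -> q1) | q1)): β-rule — branch into F (q4 <-> q4)  //  F ((q2 -> q1) | q1).
          branch 2.1.1 (add F (q4 <-> q4)):
            T (q5 -> q5): β-rule — branch into F q5  //  T q5.
              branch 2.1.1.1 (add F q5):
                F (q4 <-> q4): β-rule — branch into T q4, F q4  //  F q4, T q4.
                  branch 2.1.1.1.1 (add T q4, F q4):
                    × closes — contains both q4 and ~q4.
                  branch 2.1.1.1.2 (add F q4, T q4):
                    × closes — contains both q4 and ~q4.
              branch 2.1.1.2 (add T q5):
                F (q4 <-> q4): β-rule — branch into T q4, F q4  //  F q4, T q4.
                  branch 2.1.1.2.1 (add T q4, F q4):
                    × closes — contains both q4 and ~q4.
                  branch 2.1.1.2.2 (add F q4, T q4):
                    × closes — contains both q4 and ~q4.
          branch 2.1.2 (add F ((q2 -> q1) | q1)):
            F ((q2 -> q1) | q1): α-rule — add F (q2 -> q1), F q1.
            F (q2 -> q1): α-rule — add T q2, F q1.
            T (q5 -> q5): β-rule — branch into F q5  //  T q5.
              branch 2.1.2.1 (add F q5):
                ○ open, literals {q1=F, q2=T, q5=F}.
              branch 2.1.2.2 (add T q5):
                ○ open, literals {q1=F, q2=T, q5=T}.
      branch 2.2 (add T q2):
        F ((q4 <-> q4) & ((q2 -> q1) | q1)): β-rule — branch into F (q4 <-> q4)  //  F ((q2 -> q1) | q1).
          branch 2.2.1 (add F (q4 <-> q4)):
            T (q5 -> q5): β-rule — branch into F q5  //  T q5.
              branch 2.2.1.1 (add F q5):
                F (q4 <-> q4): β-rule — branch into T q4, F q4  //  F q4, T q4.
                  branch 2.2.1.1.1 (add T q4, F q4):
                    × closes — contains both q4 and ~q4.
                  branch 2.2.1.1.2 (add F q4, T q4):
                    × closes — contains both q4 and ~q4.
              branch 2.2.1.2 (add T q5):
                F (q4 <-> q4): β-rule — branch into T q4, F q4  //  F q4, T q4.
                  branch 2.2.1.2.1 (add T q4, F q4):
                    × closes — contains both q4 and ~q4.
                  branch 2.2.1.2.2 (add F q4, T q4):
                    × closes — contains both q4 and ~q4.
          branch 2.2.2 (add F ((q2 -> q1) | q1)):
            F ((q2 -> q1) | q1): α-rule — add F (q2 -> q1), F q1.
            F (q2 -> q1): α-rule — add T q2, F q1.
            T (q5 -> q5): β-rule — branch into F q5  //  T q5.
              branch 2.2.2.1 (add F q5):
                ○ open, literals {q1=F, q2=T, q5=F}.
              branch 2.2.2.2 (add T q5):
                ○ open, literals {q1=F, q2=T, q5=T}.
12 branches closed, 6 open.
An open branch gives a countermodel: q1=F, q2=T, q5=F (unmentioned atoms arbitrary); the premises hold there but the conclusion fails.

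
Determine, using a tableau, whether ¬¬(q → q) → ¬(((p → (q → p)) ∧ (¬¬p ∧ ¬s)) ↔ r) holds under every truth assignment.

Assume the negation and expand:
Initial set: {¬(¬¬(q → q) → ¬(((p → (q → p)) ∧ (¬¬p ∧ ¬s)) ↔ r))}.
¬(¬¬(q → q) → ¬(((p → (q → p)) ∧ (¬¬p ∧ ¬s)) ↔ r)): α-rule — add ¬¬(q → q), ¬¬(((p → (q → p)) ∧ (¬¬p ∧ ¬s)) ↔ r).
¬¬(q → q): drop double negation, giving (q → q).
¬¬(((p → (q → p)) ∧ (¬¬p ∧ ¬s)) ↔ r): β-rule — branch into ((p → (q → p)) ∧ (¬¬p ∧ ¬s)), r  //  ¬((p → (q → p)) ∧ (¬¬p ∧ ¬s)), ¬r.
  branch 1 (add ((p → (q → p)) ∧ (¬¬p ∧ ¬s)), r):
    ((p → (q → p)) ∧ (¬¬p ∧ ¬s)): α-rule — add (p → (q → p)), (¬¬p ∧ ¬s).
    (¬¬p ∧ ¬s): α-rule — add ¬¬p, ¬s.
    ¬¬p: drop double negation, giving p.
    (q → q): β-rule — branch into ¬q  //  q.
      branch 1.1 (add ¬q):
        (p → (q → p)): β-rule — branch into ¬p  //  (q → p).
          branch 1.1.1 (add ¬p):
            × closes — contains both p and ¬p.
          branch 1.1.2 (add (q → p)):
            (q → p): β-rule — branch into ¬q  //  p.
              branch 1.1.2.1 (add ¬q):
                ○ open, literals {p=1, q=0, r=1, s=0}.
              branch 1.1.2.2 (add p):
                ○ open, literals {p=1, q=0, r=1, s=0}.
      branch 1.2 (add q):
        (p → (q → p)): β-rule — branch into ¬p  //  (q → p).
          branch 1.2.1 (add ¬p):
            × closes — contains both p and ¬p.
          branch 1.2.2 (add (q → p)):
            (q → p): β-rule — branch into ¬q  //  p.
              branch 1.2.2.1 (add ¬q):
                × closes — contains both q and ¬q.
              branch 1.2.2.2 (add p):
                ○ open, literals {p=1, q=1, r=1, s=0}.
  branch 2 (add ¬((p → (q → p)) ∧ (¬¬p ∧ ¬s)), ¬r):
    (q → q): β-rule — branch into ¬q  //  q.
      branch 2.1 (add ¬q):
        ¬((p → (q → p)) ∧ (¬¬p ∧ ¬s)): β-rule — branch into ¬(p → (q → p))  //  ¬(¬¬p ∧ ¬s).
          branch 2.1.1 (add ¬(p → (q → p))):
            ¬(p → (q → p)): α-rule — add p, ¬(q → p).
            ¬(q → p): α-rule — add q, ¬p.
            × closes — contains both q and ¬q.
          branch 2.1.2 (add ¬(¬¬p ∧ ¬s)):
            ¬(¬¬p ∧ ¬s): β-rule — branch into ¬¬¬p  //  ¬¬s.
              branch 2.1.2.1 (add ¬¬¬p):
                ¬¬¬p: drop double negation, giving ¬p.
                ○ open, literals {p=0, q=0, r=0}.
              branch 2.1.2.2 (add ¬¬s):
                ○ open, literals {q=0, r=0, s=1}.
      branch 2.2 (add q):
        ¬((p → (q → p)) ∧ (¬¬p ∧ ¬s)): β-rule — branch into ¬(p → (q → p))  //  ¬(¬¬p ∧ ¬s).
          branch 2.2.1 (add ¬(p → (q → p))):
            ¬(p → (q → p)): α-rule — add p, ¬(q → p).
            ¬(q → p): α-rule — add q, ¬p.
            × closes — contains both p and ¬p.
          branch 2.2.2 (add ¬(¬¬p ∧ ¬s)):
            ¬(¬¬p ∧ ¬s): β-rule — branch into ¬¬¬p  //  ¬¬s.
              branch 2.2.2.1 (add ¬¬¬p):
                ¬¬¬p: drop double negation, giving ¬p.
                ○ open, literals {p=0, q=1, r=0}.
              branch 2.2.2.2 (add ¬¬s):
                ○ open, literals {q=1, r=0, s=1}.
5 branches closed, 7 open.
An open branch gives a countermodel: p=1, q=0, r=1, s=0 (unmentioned atoms arbitrary); under it the original formula is false.

Not valid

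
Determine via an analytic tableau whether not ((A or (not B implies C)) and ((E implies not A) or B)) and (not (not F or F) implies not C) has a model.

Initial set: {(not ((A or (not B implies C)) and ((E implies not A) or B)) and (not (not F or F) implies not C))}.
(not ((A or (not B implies C)) and ((E implies not A) or B)) and (not (not F or F) implies not C)): α-rule — add not ((A or (not B implies C)) and ((E implies not A) or B)), (not (not F or F) implies not C).
not ((A or (not B implies C)) and ((E implies not A) or B)): β-rule — branch into not (A or (not B implies C))  //  not ((E implies not A) or B).
  branch 1 (add not (A or (not B implies C))):
    not (A or (not B implies C)): α-rule — add not A, not (not B implies C).
    not (not B implies C): α-rule — add not B, not C.
    (not (not F or F) implies not C): β-rule — branch into not not (not F or F)  //  not C.
      branch 1.1 (add not not (not F or F)):
        not not (not F or F): β-rule — branch into not F  //  F.
          branch 1.1.1 (add not F):
            ○ open, literals {A=0, B=0, C=0, F=0}.
          branch 1.1.2 (add F):
            ○ open, literals {A=0, B=0, C=0, F=1}.
      branch 1.2 (add not C):
        ○ open, literals {A=0, B=0, C=0}.
  branch 2 (add not ((E implies not A) or B)):
    not ((E implies not A) or B): α-rule — add not (E implies not A), not B.
    not (E implies not A): α-rule — add E, not not A.
    (not (not F or F) implies not C): β-rule — branch into not not (not F or F)  //  not C.
      branch 2.1 (add not not (not F or F)):
        not not (not F or F): β-rule — branch into not F  //  F.
          branch 2.1.1 (add not F):
            ○ open, literals {A=1, B=0, E=1, F=0}.
          branch 2.1.2 (add F):
            ○ open, literals {A=1, B=0, E=1, F=1}.
      branch 2.2 (add not C):
        ○ open, literals {A=1, B=0, C=0, E=1}.
0 branches closed, 6 open.
An open branch gives a satisfying assignment: A=0, B=0, C=0, F=0.

Satisfiable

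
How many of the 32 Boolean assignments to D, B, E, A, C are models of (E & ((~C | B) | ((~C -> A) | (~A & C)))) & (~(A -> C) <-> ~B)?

Initial set: {((E & ((~C | B) | ((~C -> A) | (~A & C)))) & (~(A -> C) <-> ~B))}.
((E & ((~C | B) | ((~C -> A) | (~A & C)))) & (~(A -> C) <-> ~B)): α-rule — add (E & ((~C | B) | ((~C -> A) | (~A & C)))), (~(A -> C) <-> ~B).
(E & ((~C | B) | ((~C -> A) | (~A & C)))): α-rule — add E, ((~C | B) | ((~C -> A) | (~A & C))).
(~(A -> C) <-> ~B): β-rule — branch into ~(A -> C), ~B  //  ~~(A -> C), ~~B.
  branch 1 (add ~(A -> C), ~B):
    ~(A -> C): α-rule — add A, ~C.
    ((~C | B) | ((~C -> A) | (~A & C))): β-rule — branch into (~C | B)  //  ((~C -> A) | (~A & C)).
      branch 1.1 (add (~C | B)):
        (~C | B): β-rule — branch into ~C  //  B.
          branch 1.1.1 (add ~C):
            ○ open, literals {A=true, B=false, C=false, E=true}.
          branch 1.1.2 (add B):
            × closes — contains both B and ~B.
      branch 1.2 (add ((~C -> A) | (~A & C))):
        ((~C -> A) | (~A & C)): β-rule — branch into (~C -> A)  //  (~A & C).
          branch 1.2.1 (add (~C -> A)):
            (~C -> A): β-rule — branch into ~~C  //  A.
              branch 1.2.1.1 (add ~~C):
                × closes — contains both C and ~C.
              branch 1.2.1.2 (add A):
                ○ open, literals {A=true, B=false, C=false, E=true}.
          branch 1.2.2 (add (~A & C)):
            (~A & C): α-rule — add ~A, C.
            × closes — contains both A and ~A.
  branch 2 (add ~~(A -> C), ~~B):
    ((~C | B) | ((~C -> A) | (~A & C))): β-rule — branch into (~C | B)  //  ((~C -> A) | (~A & C)).
      branch 2.1 (add (~C | B)):
        ~~(A -> C): β-rule — branch into ~A  //  C.
          branch 2.1.1 (add ~A):
            (~C | B): β-rule — branch into ~C  //  B.
              branch 2.1.1.1 (add ~C):
                ○ open, literals {A=false, B=true, C=false, E=true}.
              branch 2.1.1.2 (add B):
                ○ open, literals {A=false, B=true, E=true}.
          branch 2.1.2 (add C):
            (~C | B): β-rule — branch into ~C  //  B.
              branch 2.1.2.1 (add ~C):
                × closes — contains both C and ~C.
              branch 2.1.2.2 (add B):
                ○ open, literals {B=true, C=true, E=true}.
      branch 2.2 (add ((~C -> A) | (~A & C))):
        ~~(A -> C): β-rule — branch into ~A  //  C.
          branch 2.2.1 (add ~A):
            ((~C -> A) | (~A & C)): β-rule — branch into (~C -> A)  //  (~A & C).
              branch 2.2.1.1 (add (~C -> A)):
                (~C -> A): β-rule — branch into ~~C  //  A.
                  branch 2.2.1.1.1 (add ~~C):
                    ○ open, literals {A=false, B=true, C=true, E=true}.
                  branch 2.2.1.1.2 (add A):
                    × closes — contains both A and ~A.
              branch 2.2.1.2 (add (~A & C)):
                (~A & C): α-rule — add ~A, C.
                ○ open, literals {A=false, B=true, C=true, E=true}.
          branch 2.2.2 (add C):
            ((~C -> A) | (~A & C)): β-rule — branch into (~C -> A)  //  (~A & C).
              branch 2.2.2.1 (add (~C -> A)):
                (~C -> A): β-rule — branch into ~~C  //  A.
                  branch 2.2.2.1.1 (add ~~C):
                    ○ open, literals {B=true, C=true, E=true}.
                  branch 2.2.2.1.2 (add A):
                    ○ open, literals {A=true, B=true, C=true, E=true}.
              branch 2.2.2.2 (add (~A & C)):
                (~A & C): α-rule — add ~A, C.
                ○ open, literals {A=false, B=true, C=true, E=true}.
5 branches closed, 10 open.
Each open branch fixes some atoms; the unmentioned ones are free. Counting distinct full assignments: branch {A=true, B=false, C=false, E=true} (D) contributes 2 new; branch {A=true, B=false, C=false, E=true} (D) contributes 0 new; branch {A=false, B=true, C=false, E=true} (D) contributes 2 new; branch {A=false, B=true, E=true} (D, C) contributes 2 new; branch {B=true, C=true, E=true} (D, A) contributes 2 new; branch {A=false, B=true, C=true, E=true} (D) contributes 0 new; branch {A=false, B=true, C=true, E=true} (D) contributes 0 new; branch {B=true, C=true, E=true} (D, A) contributes 0 new; branch {A=true, B=true, C=true, E=true} (D) contributes 0 new; branch {A=false, B=true, C=true, E=true} (D) contributes 0 new. Total: 8.

8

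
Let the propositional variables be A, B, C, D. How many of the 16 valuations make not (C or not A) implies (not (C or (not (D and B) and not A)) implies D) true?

Initial set: {(not (C or not A) implies (not (C or (not (D and B) and not A)) implies D))}.
(not (C or not A) implies (not (C or (not (D and B) and not A)) implies D)): β-rule — branch into not not (C or not A)  //  (not (C or (not (D and B) and not A)) implies D).
  branch 1 (add not not (C or not A)):
    not not (C or not A): β-rule — branch into C  //  not A.
      branch 1.1 (add C):
        ○ open, literals {C=true}.
      branch 1.2 (add not A):
        ○ open, literals {A=false}.
  branch 2 (add (not (C or (not (D and B) and not A)) implies D)):
    (not (C or (not (D and B) and not A)) implies D): β-rule — branch into not not (C or (not (D and B) and not A))  //  D.
      branch 2.1 (add not not (C or (not (D and B) and not A))):
        not not (C or (not (D and B) and not A)): β-rule — branch into C  //  (not (D and B) and not A).
          branch 2.1.1 (add C):
            ○ open, literals {C=true}.
          branch 2.1.2 (add (not (D and B) and not A)):
            (not (D and B) and not A): α-rule — add not (D and B), not A.
            not (D and B): β-rule — branch into not D  //  not B.
              branch 2.1.2.1 (add not D):
                ○ open, literals {A=false, D=false}.
              branch 2.1.2.2 (add not B):
                ○ open, literals {A=false, B=false}.
      branch 2.2 (add D):
        ○ open, literals {D=true}.
0 branches closed, 6 open.
Each open branch fixes some atoms; the unmentioned ones are free. Counting distinct full assignments: branch {C=true} (A, B, D) contributes 8 new; branch {A=false} (B, C, D) contributes 4 new; branch {C=true} (A, B, D) contributes 0 new; branch {A=false, D=false} (B, C) contributes 0 new; branch {A=false, B=false} (C, D) contributes 0 new; branch {D=true} (A, B, C) contributes 2 new. Total: 14.

14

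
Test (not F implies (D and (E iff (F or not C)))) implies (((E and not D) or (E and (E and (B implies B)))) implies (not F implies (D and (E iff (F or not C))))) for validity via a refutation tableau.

Valid

Assume the negation and expand:
Initial set: {not ((not F implies (D and (E iff (F or not C)))) implies (((E and not D) or (E and (E and (B implies B)))) implies (not F implies (D and (E iff (F or not C))))))}.
not ((not F implies (D and (E iff (F or not C)))) implies (((E and not D) or (E and (E and (B implies B)))) implies (not F implies (D and (E iff (F or not C)))))): α-rule — add (not F implies (D and (E iff (F or not C)))), not (((E and not D) or (E and (E and (B implies B)))) implies (not F implies (D and (E iff (F or not C))))).
not (((E and not D) or (E and (E and (B implies B)))) implies (not F implies (D and (E iff (F or not C))))): α-rule — add ((E and not D) or (E and (E and (B implies B)))), not (not F implies (D and (E iff (F or not C)))).
not (not F implies (D and (E iff (F or not C)))): α-rule — add not F, not (D and (E iff (F or not C))).
(not F implies (D and (E iff (F or not C)))): β-rule — branch into not not F  //  (D and (E iff (F or not C))).
  branch 1 (add not not F):
    × closes — contains both F and not F.
  branch 2 (add (D and (E iff (F or not C)))):
    (D and (E iff (F or not C))): α-rule — add D, (E iff (F or not C)).
    ((E and not D) or (E and (E and (B implies B)))): β-rule — branch into (E and not D)  //  (E and (E and (B implies B))).
      branch 2.1 (add (E and not D)):
        (E and not D): α-rule — add E, not D.
        × closes — contains both D and not D.
      branch 2.2 (add (E and (E and (B implies B)))):
        (E and (E and (B implies B))): α-rule — add E, (E and (B implies B)).
        (E and (B implies B)): α-rule — add E, (B implies B).
        not (D and (E iff (F or not C))): β-rule — branch into not D  //  not (E iff (F or not C)).
          branch 2.2.1 (add not D):
            × closes — contains both D and not D.
          branch 2.2.2 (add not (E iff (F or not C))):
            (E iff (F or not C)): β-rule — branch into E, (F or not C)  //  not E, not (F or not C).
              branch 2.2.2.1 (add E, (F or not C)):
                (B implies B): β-rule — branch into not B  //  B.
                  branch 2.2.2.1.1 (add not B):
                    not (E iff (F or not C)): β-rule — branch into E, not (F or not C)  //  not E, (F or not C).
                      branch 2.2.2.1.1.1 (add E, not (F or not C)):
                        not (F or not C): α-rule — add not F, not not C.
                        (F or not C): β-rule — branch into F  //  not C.
                          branch 2.2.2.1.1.1.1 (add F):
                            × closes — contains both F and not F.
                          branch 2.2.2.1.1.1.2 (add not C):
                            × closes — contains both C and not C.
                      branch 2.2.2.1.1.2 (add not E, (F or not C)):
                        × closes — contains both E and not E.
                  branch 2.2.2.1.2 (add B):
                    not (E iff (F or not C)): β-rule — branch into E, not (F or not C)  //  not E, (F or not C).
                      branch 2.2.2.1.2.1 (add E, not (F or not C)):
                        not (F or not C): α-rule — add not F, not not C.
                        (F or not C): β-rule — branch into F  //  not C.
                          branch 2.2.2.1.2.1.1 (add F):
                            × closes — contains both F and not F.
                          branch 2.2.2.1.2.1.2 (add not C):
                            × closes — contains both C and not C.
                      branch 2.2.2.1.2.2 (add not E, (F or not C)):
                        × closes — contains both E and not E.
              branch 2.2.2.2 (add not E, not (F or not C)):
                × closes — contains both E and not E.
All 10 branches close.
Every branch closed, so the negation is unsatisfiable and the formula is valid.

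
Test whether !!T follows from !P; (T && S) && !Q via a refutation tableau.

Initial set: {!P; ((T && S) && !Q); !!!T}.
((T && S) && !Q): α-rule — add (T && S), !Q.
!!!T: drop double negation, giving !T.
(T && S): α-rule — add T, S.
× closes — contains both T and !T.
All 1 branch closes.
Every branch closed, so the premises entail the conclusion.

Yes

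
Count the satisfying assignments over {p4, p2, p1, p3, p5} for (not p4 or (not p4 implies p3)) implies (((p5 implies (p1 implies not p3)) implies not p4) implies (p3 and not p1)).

Initial set: {((not p4 or (not p4 implies p3)) implies (((p5 implies (p1 implies not p3)) implies not p4) implies (p3 and not p1)))}.
((not p4 or (not p4 implies p3)) implies (((p5 implies (p1 implies not p3)) implies not p4) implies (p3 and not p1))): β-rule — branch into not (not p4 or (not p4 implies p3))  //  (((p5 implies (p1 implies not p3)) implies not p4) implies (p3 and not p1)).
  branch 1 (add not (not p4 or (not p4 implies p3))):
    not (not p4 or (not p4 implies p3)): α-rule — add not not p4, not (not p4 implies p3).
    not (not p4 implies p3): α-rule — add not p4, not p3.
    × closes — contains both p4 and not p4.
  branch 2 (add (((p5 implies (p1 implies not p3)) implies not p4) implies (p3 and not p1))):
    (((p5 implies (p1 implies not p3)) implies not p4) implies (p3 and not p1)): β-rule — branch into not ((p5 implies (p1 implies not p3)) implies not p4)  //  (p3 and not p1).
      branch 2.1 (add not ((p5 implies (p1 implies not p3)) implies not p4)):
        not ((p5 implies (p1 implies not p3)) implies not p4): α-rule — add (p5 implies (p1 implies not p3)), not not p4.
        (p5 implies (p1 implies not p3)): β-rule — branch into not p5  //  (p1 implies not p3).
          branch 2.1.1 (add not p5):
            ○ open, literals {p4=T, p5=F}.
          branch 2.1.2 (add (p1 implies not p3)):
            (p1 implies not p3): β-rule — branch into not p1  //  not p3.
              branch 2.1.2.1 (add not p1):
                ○ open, literals {p1=F, p4=T}.
              branch 2.1.2.2 (add not p3):
                ○ open, literals {p3=F, p4=T}.
      branch 2.2 (add (p3 and not p1)):
        (p3 and not p1): α-rule — add p3, not p1.
        ○ open, literals {p1=F, p3=T}.
1 branch closed, 4 open.
Each open branch fixes some atoms; the unmentioned ones are free. Counting distinct full assignments: branch {p4=T, p5=F} (p2, p1, p3) contributes 8 new; branch {p1=F, p4=T} (p2, p3, p5) contributes 4 new; branch {p3=F, p4=T} (p2, p1, p5) contributes 2 new; branch {p1=F, p3=T} (p4, p2, p5) contributes 4 new. Total: 18.

18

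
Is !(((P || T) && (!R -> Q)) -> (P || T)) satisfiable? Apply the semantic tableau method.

Unsatisfiable

Initial set: {!(((P || T) && (!R -> Q)) -> (P || T))}.
!(((P || T) && (!R -> Q)) -> (P || T)): α-rule — add ((P || T) && (!R -> Q)), !(P || T).
((P || T) && (!R -> Q)): α-rule — add (P || T), (!R -> Q).
!(P || T): α-rule — add !P, !T.
(P || T): β-rule — branch into P  //  T.
  branch 1 (add P):
    × closes — contains both P and !P.
  branch 2 (add T):
    × closes — contains both T and !T.
All 2 branches close.
Every branch closed; the formula is unsatisfiable.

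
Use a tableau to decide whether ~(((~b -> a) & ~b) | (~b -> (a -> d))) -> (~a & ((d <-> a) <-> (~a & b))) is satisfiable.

Initial set: {(~(((~b -> a) & ~b) | (~b -> (a -> d))) -> (~a & ((d <-> a) <-> (~a & b))))}.
(~(((~b -> a) & ~b) | (~b -> (a -> d))) -> (~a & ((d <-> a) <-> (~a & b)))): β-rule — branch into ~~(((~b -> a) & ~b) | (~b -> (a -> d)))  //  (~a & ((d <-> a) <-> (~a & b))).
  branch 1 (add ~~(((~b -> a) & ~b) | (~b -> (a -> d)))):
    ~~(((~b -> a) & ~b) | (~b -> (a -> d))): β-rule — branch into ((~b -> a) & ~b)  //  (~b -> (a -> d)).
      branch 1.1 (add ((~b -> a) & ~b)):
        ((~b -> a) & ~b): α-rule — add (~b -> a), ~b.
        (~b -> a): β-rule — branch into ~~b  //  a.
          branch 1.1.1 (add ~~b):
            × closes — contains both b and ~b.
          branch 1.1.2 (add a):
            ○ open, literals {a=true, b=false}.
      branch 1.2 (add (~b -> (a -> d))):
        (~b -> (a -> d)): β-rule — branch into ~~b  //  (a -> d).
          branch 1.2.1 (add ~~b):
            ○ open, literals {b=true}.
          branch 1.2.2 (add (a -> d)):
            (a -> d): β-rule — branch into ~a  //  d.
              branch 1.2.2.1 (add ~a):
                ○ open, literals {a=false}.
              branch 1.2.2.2 (add d):
                ○ open, literals {d=true}.
  branch 2 (add (~a & ((d <-> a) <-> (~a & b)))):
    (~a & ((d <-> a) <-> (~a & b))): α-rule — add ~a, ((d <-> a) <-> (~a & b)).
    ((d <-> a) <-> (~a & b)): β-rule — branch into (d <-> a), (~a & b)  //  ~(d <-> a), ~(~a & b).
      branch 2.1 (add (d <-> a), (~a & b)):
        (~a & b): α-rule — add ~a, b.
        (d <-> a): β-rule — branch into d, a  //  ~d, ~a.
          branch 2.1.1 (add d, a):
            × closes — contains both a and ~a.
          branch 2.1.2 (add ~d, ~a):
            ○ open, literals {a=false, b=true, d=false}.
      branch 2.2 (add ~(d <-> a), ~(~a & b)):
        ~(d <-> a): β-rule — branch into d, ~a  //  ~d, a.
          branch 2.2.1 (add d, ~a):
            ~(~a & b): β-rule — branch into ~~a  //  ~b.
              branch 2.2.1.1 (add ~~a):
                × closes — contains both a and ~a.
              branch 2.2.1.2 (add ~b):
                ○ open, literals {a=false, b=false, d=true}.
          branch 2.2.2 (add ~d, a):
            × closes — contains both a and ~a.
4 branches closed, 6 open.
An open branch gives a satisfying assignment: a=true, b=false.

Satisfiable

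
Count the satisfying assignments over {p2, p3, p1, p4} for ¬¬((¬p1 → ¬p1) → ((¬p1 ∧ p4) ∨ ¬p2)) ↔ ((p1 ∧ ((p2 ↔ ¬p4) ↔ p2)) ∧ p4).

Initial set: {(¬¬((¬p1 → ¬p1) → ((¬p1 ∧ p4) ∨ ¬p2)) ↔ ((p1 ∧ ((p2 ↔ ¬p4) ↔ p2)) ∧ p4))}.
(¬¬((¬p1 → ¬p1) → ((¬p1 ∧ p4) ∨ ¬p2)) ↔ ((p1 ∧ ((p2 ↔ ¬p4) ↔ p2)) ∧ p4)): β-rule — branch into ¬¬((¬p1 → ¬p1) → ((¬p1 ∧ p4) ∨ ¬p2)), ((p1 ∧ ((p2 ↔ ¬p4) ↔ p2)) ∧ p4)  //  ¬¬¬((¬p1 → ¬p1) → ((¬p1 ∧ p4) ∨ ¬p2)), ¬((p1 ∧ ((p2 ↔ ¬p4) ↔ p2)) ∧ p4).
  branch 1 (add ¬¬((¬p1 → ¬p1) → ((¬p1 ∧ p4) ∨ ¬p2)), ((p1 ∧ ((p2 ↔ ¬p4) ↔ p2)) ∧ p4)):
    ¬¬((¬p1 → ¬p1) → ((¬p1 ∧ p4) ∨ ¬p2)): drop double negation, giving ((¬p1 → ¬p1) → ((¬p1 ∧ p4) ∨ ¬p2)).
    ((p1 ∧ ((p2 ↔ ¬p4) ↔ p2)) ∧ p4): α-rule — add (p1 ∧ ((p2 ↔ ¬p4) ↔ p2)), p4.
    (p1 ∧ ((p2 ↔ ¬p4) ↔ p2)): α-rule — add p1, ((p2 ↔ ¬p4) ↔ p2).
    ((¬p1 → ¬p1) → ((¬p1 ∧ p4) ∨ ¬p2)): β-rule — branch into ¬(¬p1 → ¬p1)  //  ((¬p1 ∧ p4) ∨ ¬p2).
      branch 1.1 (add ¬(¬p1 → ¬p1)):
        ¬(¬p1 → ¬p1): α-rule — add ¬p1, ¬¬p1.
        × closes — contains both p1 and ¬p1.
      branch 1.2 (add ((¬p1 ∧ p4) ∨ ¬p2)):
        ((p2 ↔ ¬p4) ↔ p2): β-rule — branch into (p2 ↔ ¬p4), p2  //  ¬(p2 ↔ ¬p4), ¬p2.
          branch 1.2.1 (add (p2 ↔ ¬p4), p2):
            ((¬p1 ∧ p4) ∨ ¬p2): β-rule — branch into (¬p1 ∧ p4)  //  ¬p2.
              branch 1.2.1.1 (add (¬p1 ∧ p4)):
                (¬p1 ∧ p4): α-rule — add ¬p1, p4.
                × closes — contains both p1 and ¬p1.
              branch 1.2.1.2 (add ¬p2):
                × closes — contains both p2 and ¬p2.
          branch 1.2.2 (add ¬(p2 ↔ ¬p4), ¬p2):
            ((¬p1 ∧ p4) ∨ ¬p2): β-rule — branch into (¬p1 ∧ p4)  //  ¬p2.
              branch 1.2.2.1 (add (¬p1 ∧ p4)):
                (¬p1 ∧ p4): α-rule — add ¬p1, p4.
                × closes — contains both p1 and ¬p1.
              branch 1.2.2.2 (add ¬p2):
                ¬(p2 ↔ ¬p4): β-rule — branch into p2, ¬¬p4  //  ¬p2, ¬p4.
                  branch 1.2.2.2.1 (add p2, ¬¬p4):
                    × closes — contains both p2 and ¬p2.
                  branch 1.2.2.2.2 (add ¬p2, ¬p4):
                    × closes — contains both p4 and ¬p4.
  branch 2 (add ¬¬¬((¬p1 → ¬p1) → ((¬p1 ∧ p4) ∨ ¬p2)), ¬((p1 ∧ ((p2 ↔ ¬p4) ↔ p2)) ∧ p4)):
    ¬¬¬((¬p1 → ¬p1) → ((¬p1 ∧ p4) ∨ ¬p2)): drop double negation, giving ¬((¬p1 → ¬p1) → ((¬p1 ∧ p4) ∨ ¬p2)).
    ¬((¬p1 → ¬p1) → ((¬p1 ∧ p4) ∨ ¬p2)): α-rule — add (¬p1 → ¬p1), ¬((¬p1 ∧ p4) ∨ ¬p2).
    ¬((¬p1 ∧ p4) ∨ ¬p2): α-rule — add ¬(¬p1 ∧ p4), ¬¬p2.
    ¬((p1 ∧ ((p2 ↔ ¬p4) ↔ p2)) ∧ p4): β-rule — branch into ¬(p1 ∧ ((p2 ↔ ¬p4) ↔ p2))  //  ¬p4.
      branch 2.1 (add ¬(p1 ∧ ((p2 ↔ ¬p4) ↔ p2))):
        (¬p1 → ¬p1): β-rule — branch into ¬¬p1  //  ¬p1.
          branch 2.1.1 (add ¬¬p1):
            ¬(¬p1 ∧ p4): β-rule — branch into ¬¬p1  //  ¬p4.
              branch 2.1.1.1 (add ¬¬p1):
                ¬(p1 ∧ ((p2 ↔ ¬p4) ↔ p2)): β-rule — branch into ¬p1  //  ¬((p2 ↔ ¬p4) ↔ p2).
                  branch 2.1.1.1.1 (add ¬p1):
                    × closes — contains both p1 and ¬p1.
                  branch 2.1.1.1.2 (add ¬((p2 ↔ ¬p4) ↔ p2)):
                    ¬((p2 ↔ ¬p4) ↔ p2): β-rule — branch into (p2 ↔ ¬p4), ¬p2  //  ¬(p2 ↔ ¬p4), p2.
                      branch 2.1.1.1.2.1 (add (p2 ↔ ¬p4), ¬p2):
                        × closes — contains both p2 and ¬p2.
                      branch 2.1.1.1.2.2 (add ¬(p2 ↔ ¬p4), p2):
                        ¬(p2 ↔ ¬p4): β-rule — branch into p2, ¬¬p4  //  ¬p2, ¬p4.
                          branch 2.1.1.1.2.2.1 (add p2, ¬¬p4):
                            ○ open, literals {p1=1, p2=1, p4=1}.
                          branch 2.1.1.1.2.2.2 (add ¬p2, ¬p4):
                            × closes — contains both p2 and ¬p2.
              branch 2.1.1.2 (add ¬p4):
                ¬(p1 ∧ ((p2 ↔ ¬p4) ↔ p2)): β-rule — branch into ¬p1  //  ¬((p2 ↔ ¬p4) ↔ p2).
                  branch 2.1.1.2.1 (add ¬p1):
                    × closes — contains both p1 and ¬p1.
                  branch 2.1.1.2.2 (add ¬((p2 ↔ ¬p4) ↔ p2)):
                    ¬((p2 ↔ ¬p4) ↔ p2): β-rule — branch into (p2 ↔ ¬p4), ¬p2  //  ¬(p2 ↔ ¬p4), p2.
                      branch 2.1.1.2.2.1 (add (p2 ↔ ¬p4), ¬p2):
                        × closes — contains both p2 and ¬p2.
                      branch 2.1.1.2.2.2 (add ¬(p2 ↔ ¬p4), p2):
                        ¬(p2 ↔ ¬p4): β-rule — branch into p2, ¬¬p4  //  ¬p2, ¬p4.
                          branch 2.1.1.2.2.2.1 (add p2, ¬¬p4):
                            × closes — contains both p4 and ¬p4.
                          branch 2.1.1.2.2.2.2 (add ¬p2, ¬p4):
                            × closes — contains both p2 and ¬p2.
          branch 2.1.2 (add ¬p1):
            ¬(¬p1 ∧ p4): β-rule — branch into ¬¬p1  //  ¬p4.
              branch 2.1.2.1 (add ¬¬p1):
                × closes — contains both p1 and ¬p1.
              branch 2.1.2.2 (add ¬p4):
                ¬(p1 ∧ ((p2 ↔ ¬p4) ↔ p2)): β-rule — branch into ¬p1  //  ¬((p2 ↔ ¬p4) ↔ p2).
                  branch 2.1.2.2.1 (add ¬p1):
                    ○ open, literals {p1=0, p2=1, p4=0}.
                  branch 2.1.2.2.2 (add ¬((p2 ↔ ¬p4) ↔ p2)):
                    ¬((p2 ↔ ¬p4) ↔ p2): β-rule — branch into (p2 ↔ ¬p4), ¬p2  //  ¬(p2 ↔ ¬p4), p2.
                      branch 2.1.2.2.2.1 (add (p2 ↔ ¬p4), ¬p2):
                        × closes — contains both p2 and ¬p2.
                      branch 2.1.2.2.2.2 (add ¬(p2 ↔ ¬p4), p2):
                        ¬(p2 ↔ ¬p4): β-rule — branch into p2, ¬¬p4  //  ¬p2, ¬p4.
                          branch 2.1.2.2.2.2.1 (add p2, ¬¬p4):
                            × closes — contains both p4 and ¬p4.
                          branch 2.1.2.2.2.2.2 (add ¬p2, ¬p4):
                            × closes — contains both p2 and ¬p2.
      branch 2.2 (add ¬p4):
        (¬p1 → ¬p1): β-rule — branch into ¬¬p1  //  ¬p1.
          branch 2.2.1 (add ¬¬p1):
            ¬(¬p1 ∧ p4): β-rule — branch into ¬¬p1  //  ¬p4.
              branch 2.2.1.1 (add ¬¬p1):
                ○ open, literals {p1=1, p2=1, p4=0}.
              branch 2.2.1.2 (add ¬p4):
                ○ open, literals {p1=1, p2=1, p4=0}.
          branch 2.2.2 (add ¬p1):
            ¬(¬p1 ∧ p4): β-rule — branch into ¬¬p1  //  ¬p4.
              branch 2.2.2.1 (add ¬¬p1):
                × closes — contains both p1 and ¬p1.
              branch 2.2.2.2 (add ¬p4):
                ○ open, literals {p1=0, p2=1, p4=0}.
18 branches closed, 5 open.
Each open branch fixes some atoms; the unmentioned ones are free. Counting distinct full assignments: branch {p1=1, p2=1, p4=1} (p3) contributes 2 new; branch {p1=0, p2=1, p4=0} (p3) contributes 2 new; branch {p1=1, p2=1, p4=0} (p3) contributes 2 new; branch {p1=1, p2=1, p4=0} (p3) contributes 0 new; branch {p1=0, p2=1, p4=0} (p3) contributes 0 new. Total: 6.

6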